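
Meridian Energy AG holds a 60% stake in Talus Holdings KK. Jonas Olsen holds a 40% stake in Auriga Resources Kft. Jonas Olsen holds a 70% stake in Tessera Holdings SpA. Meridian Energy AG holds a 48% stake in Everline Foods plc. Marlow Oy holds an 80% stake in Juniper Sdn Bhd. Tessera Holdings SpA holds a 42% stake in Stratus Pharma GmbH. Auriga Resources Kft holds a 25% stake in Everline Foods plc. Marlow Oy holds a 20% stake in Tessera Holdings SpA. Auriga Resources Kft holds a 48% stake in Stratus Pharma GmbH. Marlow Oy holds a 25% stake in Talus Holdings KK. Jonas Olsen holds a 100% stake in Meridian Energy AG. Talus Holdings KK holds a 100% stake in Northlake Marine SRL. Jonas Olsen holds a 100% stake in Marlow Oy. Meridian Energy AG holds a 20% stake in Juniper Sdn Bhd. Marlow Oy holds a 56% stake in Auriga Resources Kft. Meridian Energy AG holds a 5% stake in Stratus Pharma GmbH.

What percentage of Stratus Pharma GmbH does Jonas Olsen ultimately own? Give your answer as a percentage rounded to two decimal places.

Jonas reaches Stratus along 5 paths.
Via Marlow → Tessera: 100% × 20% × 42% = 8.4%.
Via Tessera: 70% × 42% = 29.4%.
Via Marlow → Auriga: 100% × 56% × 48% = 26.88%.
Via Auriga: 40% × 48% = 19.2%.
Via Meridian: 100% × 5% = 5%.
Total: 8.4% + 29.4% + 26.88% + 19.2% + 5% = 88.88%.

88.88%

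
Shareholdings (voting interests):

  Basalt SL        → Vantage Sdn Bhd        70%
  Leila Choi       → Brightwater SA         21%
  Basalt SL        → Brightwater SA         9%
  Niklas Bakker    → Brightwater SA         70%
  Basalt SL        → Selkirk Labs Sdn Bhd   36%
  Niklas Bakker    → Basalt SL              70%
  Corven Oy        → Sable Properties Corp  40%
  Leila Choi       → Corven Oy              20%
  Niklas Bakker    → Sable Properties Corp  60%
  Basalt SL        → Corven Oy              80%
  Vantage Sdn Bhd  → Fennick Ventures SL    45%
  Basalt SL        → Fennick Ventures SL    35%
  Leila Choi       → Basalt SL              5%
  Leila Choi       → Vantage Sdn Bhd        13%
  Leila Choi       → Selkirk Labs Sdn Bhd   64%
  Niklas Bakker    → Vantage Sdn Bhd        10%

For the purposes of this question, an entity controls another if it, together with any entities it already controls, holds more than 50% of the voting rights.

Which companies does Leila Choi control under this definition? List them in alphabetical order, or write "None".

Selkirk Labs Sdn Bhd

Leila holds 64% of Selkirk, so Leila controls Selkirk.
No other company's threshold is met.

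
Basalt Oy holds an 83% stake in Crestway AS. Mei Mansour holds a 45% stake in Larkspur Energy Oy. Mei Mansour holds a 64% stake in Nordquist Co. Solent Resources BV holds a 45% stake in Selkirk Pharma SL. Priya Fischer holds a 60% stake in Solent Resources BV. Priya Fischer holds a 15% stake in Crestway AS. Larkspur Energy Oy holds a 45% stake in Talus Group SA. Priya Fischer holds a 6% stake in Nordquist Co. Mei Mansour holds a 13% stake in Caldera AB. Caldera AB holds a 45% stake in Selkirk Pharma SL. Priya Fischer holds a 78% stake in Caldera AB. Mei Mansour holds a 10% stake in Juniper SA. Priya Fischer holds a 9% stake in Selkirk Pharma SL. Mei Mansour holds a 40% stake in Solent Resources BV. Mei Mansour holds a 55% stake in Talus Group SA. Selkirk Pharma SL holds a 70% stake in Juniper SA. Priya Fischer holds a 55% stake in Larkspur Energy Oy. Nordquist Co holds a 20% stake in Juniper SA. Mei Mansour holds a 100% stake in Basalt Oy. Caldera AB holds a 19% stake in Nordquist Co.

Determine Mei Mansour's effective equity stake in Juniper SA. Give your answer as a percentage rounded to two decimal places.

39.99%

Mei reaches Juniper along 5 paths.
Via Caldera → Nordquist: 13% × 19% × 20% = 0.494%.
Via Nordquist: 64% × 20% = 12.8%.
Direct stake: 10% = 10%.
Via Caldera → Selkirk: 13% × 45% × 70% = 4.095%.
Via Solent → Selkirk: 40% × 45% × 70% = 12.6%.
Total: 0.494% + 12.8% + 10% + 4.095% + 12.6% = 39.989%.
Rounded: 39.99%.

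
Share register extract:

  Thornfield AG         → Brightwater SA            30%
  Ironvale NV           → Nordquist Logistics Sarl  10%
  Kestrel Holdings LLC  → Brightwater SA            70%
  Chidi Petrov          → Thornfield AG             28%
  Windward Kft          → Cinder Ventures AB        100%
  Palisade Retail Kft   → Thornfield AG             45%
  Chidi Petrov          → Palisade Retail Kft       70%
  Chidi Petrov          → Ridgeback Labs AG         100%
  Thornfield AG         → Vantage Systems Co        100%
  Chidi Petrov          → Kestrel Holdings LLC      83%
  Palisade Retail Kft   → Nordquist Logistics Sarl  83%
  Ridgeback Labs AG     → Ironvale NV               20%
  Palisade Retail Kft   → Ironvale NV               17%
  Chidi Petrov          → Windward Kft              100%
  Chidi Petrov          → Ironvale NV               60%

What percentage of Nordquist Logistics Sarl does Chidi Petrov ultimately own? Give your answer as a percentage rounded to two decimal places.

Chidi reaches Nordquist along 4 paths.
Via Palisade: 70% × 83% = 58.1%.
Via Palisade → Ironvale: 70% × 17% × 10% = 1.19%.
Via Ridgeback → Ironvale: 100% × 20% × 10% = 2%.
Via Ironvale: 60% × 10% = 6%.
Total: 58.1% + 1.19% + 2% + 6% = 67.29%.

67.29%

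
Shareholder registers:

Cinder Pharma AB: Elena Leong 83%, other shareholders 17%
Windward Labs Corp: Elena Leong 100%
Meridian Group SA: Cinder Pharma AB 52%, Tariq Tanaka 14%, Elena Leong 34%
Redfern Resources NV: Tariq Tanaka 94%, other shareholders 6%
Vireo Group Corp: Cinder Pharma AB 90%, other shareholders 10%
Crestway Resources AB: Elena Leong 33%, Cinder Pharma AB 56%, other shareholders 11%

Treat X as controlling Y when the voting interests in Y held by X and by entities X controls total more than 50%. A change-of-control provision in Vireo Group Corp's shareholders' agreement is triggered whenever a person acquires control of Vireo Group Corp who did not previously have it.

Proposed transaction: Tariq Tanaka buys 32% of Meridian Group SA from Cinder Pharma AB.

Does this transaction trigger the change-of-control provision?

The purchase adds only to Tariq's holdings (Cinder's stake shrinks), so Tariq is the only person who could newly come to control Vireo.
Tariq holds 94% of Redfern, so Tariq controls Redfern.
Neither Tariq nor any entity Tariq controls holds any voting interest in Vireo.
So before the transaction, Tariq does not control Vireo.
After the purchase, Tariq's direct stake in Meridian rises to 14% + 32% = 46%, and Cinder's stake falls to 20%.
Tariq's side now holds 46% of Meridian, not > 50%, so Tariq still does not control Meridian.
After the transaction, neither Tariq nor any entity Tariq controls holds a voting interest in Vireo, so Tariq still does not control it.
No new person acquires control, so the clause is not triggered.

No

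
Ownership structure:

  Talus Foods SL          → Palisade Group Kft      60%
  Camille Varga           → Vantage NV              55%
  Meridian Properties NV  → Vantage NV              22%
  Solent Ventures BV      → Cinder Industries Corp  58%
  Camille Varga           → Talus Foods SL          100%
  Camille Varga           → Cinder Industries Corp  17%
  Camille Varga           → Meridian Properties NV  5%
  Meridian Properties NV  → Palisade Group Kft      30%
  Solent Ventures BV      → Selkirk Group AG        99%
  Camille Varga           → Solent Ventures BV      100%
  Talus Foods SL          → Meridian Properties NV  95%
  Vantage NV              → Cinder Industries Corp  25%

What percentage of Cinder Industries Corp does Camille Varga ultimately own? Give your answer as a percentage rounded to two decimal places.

Camille reaches Cinder along 5 paths.
Via Solent: 100% × 58% = 58%.
Via Meridian → Vantage: 5% × 22% × 25% = 0.275%.
Via Talus → Meridian → Vantage: 100% × 95% × 22% × 25% = 5.225%.
Via Vantage: 55% × 25% = 13.75%.
Direct stake: 17% = 17%.
Total: 58% + 0.275% + 5.225% + 13.75% + 17% = 94.25%.

94.25%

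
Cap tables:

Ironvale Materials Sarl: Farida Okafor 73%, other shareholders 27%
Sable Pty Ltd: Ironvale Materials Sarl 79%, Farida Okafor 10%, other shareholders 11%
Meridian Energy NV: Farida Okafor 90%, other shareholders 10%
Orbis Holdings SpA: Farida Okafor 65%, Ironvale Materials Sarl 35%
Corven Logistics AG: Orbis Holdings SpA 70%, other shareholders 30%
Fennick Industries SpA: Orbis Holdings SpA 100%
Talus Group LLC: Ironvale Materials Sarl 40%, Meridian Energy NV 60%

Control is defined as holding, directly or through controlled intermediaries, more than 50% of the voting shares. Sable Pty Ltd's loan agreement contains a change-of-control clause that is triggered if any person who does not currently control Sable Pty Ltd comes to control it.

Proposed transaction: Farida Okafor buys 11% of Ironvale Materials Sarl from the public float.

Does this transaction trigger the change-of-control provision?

The purchase changes only Farida's holdings, so Farida is the only person who could newly come to control Sable.
Farida holds 73% of Ironvale, so Farida controls Ironvale.
Ironvale and Farida together hold 79% + 10% = 89% of Sable, so Farida controls Sable.
So Farida already controls Sable before the transaction.
After the purchase, Farida's direct stake in Ironvale rises to 73% + 11% = 84%.
Farida controlled Sable already, so this is not a new person acquiring control; every other person's position is unchanged or reduced.
No new person acquires control, so the clause is not triggered.

No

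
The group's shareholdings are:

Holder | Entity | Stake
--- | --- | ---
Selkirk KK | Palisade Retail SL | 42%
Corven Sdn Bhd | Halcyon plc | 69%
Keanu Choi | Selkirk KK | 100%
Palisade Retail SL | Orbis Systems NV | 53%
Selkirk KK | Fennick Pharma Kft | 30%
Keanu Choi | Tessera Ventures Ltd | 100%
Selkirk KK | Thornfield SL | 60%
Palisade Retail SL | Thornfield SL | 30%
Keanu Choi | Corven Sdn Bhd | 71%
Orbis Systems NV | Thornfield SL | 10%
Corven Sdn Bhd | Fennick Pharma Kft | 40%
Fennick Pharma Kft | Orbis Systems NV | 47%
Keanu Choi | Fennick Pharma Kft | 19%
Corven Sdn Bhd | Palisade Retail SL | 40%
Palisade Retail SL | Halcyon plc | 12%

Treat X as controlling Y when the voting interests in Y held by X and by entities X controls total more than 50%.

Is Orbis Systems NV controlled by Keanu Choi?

Yes

Keanu holds 100% of Selkirk, so Keanu controls Selkirk.
Keanu holds 71% of Corven, so Keanu controls Corven.
Keanu and Corven and Selkirk together hold 19% + 40% + 30% = 89% of Fennick, so Keanu controls Fennick.
Corven and Selkirk together hold 40% + 42% = 82% of Palisade, so Keanu controls Palisade.
Fennick and Palisade together hold 47% + 53% = 100% of Orbis, so Keanu controls Orbis.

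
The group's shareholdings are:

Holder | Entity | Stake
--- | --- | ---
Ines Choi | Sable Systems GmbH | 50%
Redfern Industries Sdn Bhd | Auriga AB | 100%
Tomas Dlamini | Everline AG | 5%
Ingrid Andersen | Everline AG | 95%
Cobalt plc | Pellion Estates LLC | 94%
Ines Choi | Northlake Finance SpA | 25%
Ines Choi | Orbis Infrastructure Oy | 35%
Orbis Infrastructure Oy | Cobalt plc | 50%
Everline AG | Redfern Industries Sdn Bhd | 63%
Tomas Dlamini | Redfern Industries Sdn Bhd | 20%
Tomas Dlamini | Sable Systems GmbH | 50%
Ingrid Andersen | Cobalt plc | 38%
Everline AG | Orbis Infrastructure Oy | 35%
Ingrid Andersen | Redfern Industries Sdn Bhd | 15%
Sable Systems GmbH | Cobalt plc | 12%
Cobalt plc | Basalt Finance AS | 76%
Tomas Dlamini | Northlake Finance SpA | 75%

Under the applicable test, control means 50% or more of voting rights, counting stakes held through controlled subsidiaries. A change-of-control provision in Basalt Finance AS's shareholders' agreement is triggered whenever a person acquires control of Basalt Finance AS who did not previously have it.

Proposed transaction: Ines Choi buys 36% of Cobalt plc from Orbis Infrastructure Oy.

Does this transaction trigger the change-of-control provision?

The purchase adds only to Ines's holdings (Orbis's stake shrinks), so Ines is the only person who could newly come to control Basalt.
Ines holds 50% of Sable, so Ines controls Sable.
Neither Ines nor any entity Ines controls holds any voting interest in Basalt.
So before the transaction, Ines does not control Basalt.
After the purchase, Ines holds 36% of Cobalt directly, and Orbis's stake falls to 14%.
Ines's side now holds 12% + 36% = 48% of Cobalt, not ≥ 50%, so Ines still does not control Cobalt.
After the transaction, neither Ines nor any entity Ines controls holds a voting interest in Basalt, so Ines still does not control it.
No new person acquires control, so the clause is not triggered.

No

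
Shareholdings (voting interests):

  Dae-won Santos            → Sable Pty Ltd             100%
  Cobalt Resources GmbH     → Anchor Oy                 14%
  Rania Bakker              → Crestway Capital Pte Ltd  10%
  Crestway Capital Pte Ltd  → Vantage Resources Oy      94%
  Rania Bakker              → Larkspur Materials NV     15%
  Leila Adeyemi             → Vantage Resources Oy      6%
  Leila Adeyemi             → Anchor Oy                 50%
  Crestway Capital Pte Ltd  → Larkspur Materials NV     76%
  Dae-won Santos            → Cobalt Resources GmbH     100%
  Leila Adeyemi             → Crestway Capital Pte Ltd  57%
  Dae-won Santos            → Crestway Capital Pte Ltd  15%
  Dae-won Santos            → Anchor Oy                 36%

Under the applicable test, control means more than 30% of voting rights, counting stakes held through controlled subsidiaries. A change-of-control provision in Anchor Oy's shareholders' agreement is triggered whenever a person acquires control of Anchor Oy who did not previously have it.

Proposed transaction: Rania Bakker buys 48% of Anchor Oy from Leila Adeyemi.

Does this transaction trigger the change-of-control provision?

The purchase adds only to Rania's holdings (Leila's stake shrinks), so Rania is the only person who could newly come to control Anchor.
Rania's largest direct stake is 15% in Larkspur, which does not meet the threshold, so Rania controls no company.
Neither Rania nor any entity Rania controls holds any voting interest in Anchor.
So before the transaction, Rania does not control Anchor.
After the purchase, Rania holds 48% of Anchor directly, and Leila's stake falls to 2%.
Rania holds 48% of Anchor, so Rania controls Anchor.
Rania did not control Anchor before and does after, so the clause is triggered.

Yes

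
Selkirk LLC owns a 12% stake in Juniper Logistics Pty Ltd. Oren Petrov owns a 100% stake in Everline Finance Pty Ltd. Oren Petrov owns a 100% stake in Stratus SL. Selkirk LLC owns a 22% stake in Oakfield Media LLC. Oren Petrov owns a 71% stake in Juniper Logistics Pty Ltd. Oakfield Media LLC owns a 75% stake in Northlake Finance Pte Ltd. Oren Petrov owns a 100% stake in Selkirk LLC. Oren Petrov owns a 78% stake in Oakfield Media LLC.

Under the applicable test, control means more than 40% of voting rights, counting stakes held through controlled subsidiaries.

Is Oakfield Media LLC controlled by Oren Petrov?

Yes

Oren holds 100% of Selkirk, so Oren controls Selkirk.
Selkirk and Oren together hold 22% + 78% = 100% of Oakfield, so Oren controls Oakfield.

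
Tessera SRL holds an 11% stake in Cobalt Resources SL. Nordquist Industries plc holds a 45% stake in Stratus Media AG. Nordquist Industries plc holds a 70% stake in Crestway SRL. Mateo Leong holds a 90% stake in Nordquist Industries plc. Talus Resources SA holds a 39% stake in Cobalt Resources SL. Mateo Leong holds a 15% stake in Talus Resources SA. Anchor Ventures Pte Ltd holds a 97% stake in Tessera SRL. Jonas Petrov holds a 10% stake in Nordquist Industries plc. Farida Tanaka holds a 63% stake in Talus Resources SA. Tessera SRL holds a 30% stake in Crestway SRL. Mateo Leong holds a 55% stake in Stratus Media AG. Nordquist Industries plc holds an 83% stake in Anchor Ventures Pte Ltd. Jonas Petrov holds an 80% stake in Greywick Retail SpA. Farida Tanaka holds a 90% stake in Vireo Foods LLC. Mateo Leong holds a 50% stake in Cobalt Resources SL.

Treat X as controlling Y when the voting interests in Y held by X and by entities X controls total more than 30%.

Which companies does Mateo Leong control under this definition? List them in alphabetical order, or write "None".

Mateo holds 90% of Nordquist, so Mateo controls Nordquist.
Nordquist and Mateo together hold 45% + 55% = 100% of Stratus, so Mateo controls Stratus.
Nordquist holds 83% of Anchor, so Mateo controls Anchor.
Anchor holds 97% of Tessera, so Mateo controls Tessera.
Tessera and Nordquist together hold 30% + 70% = 100% of Crestway, so Mateo controls Crestway.
Tessera and Mateo together hold 11% + 50% = 61% of Cobalt, so Mateo controls Cobalt.
No other company's threshold is met.

Anchor Ventures Pte Ltd, Cobalt Resources SL, Crestway SRL, Nordquist Industries plc, Stratus Media AG, Tessera SRL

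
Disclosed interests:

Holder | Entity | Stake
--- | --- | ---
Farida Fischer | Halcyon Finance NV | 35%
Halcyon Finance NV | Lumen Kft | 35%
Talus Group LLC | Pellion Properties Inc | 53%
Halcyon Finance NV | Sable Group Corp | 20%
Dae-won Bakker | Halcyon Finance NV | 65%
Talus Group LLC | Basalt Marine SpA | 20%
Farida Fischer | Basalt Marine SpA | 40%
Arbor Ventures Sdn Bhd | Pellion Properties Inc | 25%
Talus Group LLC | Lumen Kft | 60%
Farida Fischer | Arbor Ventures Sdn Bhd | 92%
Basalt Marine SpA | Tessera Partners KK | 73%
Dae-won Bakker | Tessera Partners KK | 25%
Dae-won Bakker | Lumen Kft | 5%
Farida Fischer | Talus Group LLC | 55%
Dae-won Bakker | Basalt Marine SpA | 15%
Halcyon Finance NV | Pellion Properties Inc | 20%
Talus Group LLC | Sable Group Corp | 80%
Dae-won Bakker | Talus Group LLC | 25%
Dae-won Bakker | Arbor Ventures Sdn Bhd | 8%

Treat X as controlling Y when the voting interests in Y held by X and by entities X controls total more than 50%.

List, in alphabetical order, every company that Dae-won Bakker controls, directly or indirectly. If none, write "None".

Halcyon Finance NV

Dae-won holds 65% of Halcyon, so Dae-won controls Halcyon.
No other company's threshold is met.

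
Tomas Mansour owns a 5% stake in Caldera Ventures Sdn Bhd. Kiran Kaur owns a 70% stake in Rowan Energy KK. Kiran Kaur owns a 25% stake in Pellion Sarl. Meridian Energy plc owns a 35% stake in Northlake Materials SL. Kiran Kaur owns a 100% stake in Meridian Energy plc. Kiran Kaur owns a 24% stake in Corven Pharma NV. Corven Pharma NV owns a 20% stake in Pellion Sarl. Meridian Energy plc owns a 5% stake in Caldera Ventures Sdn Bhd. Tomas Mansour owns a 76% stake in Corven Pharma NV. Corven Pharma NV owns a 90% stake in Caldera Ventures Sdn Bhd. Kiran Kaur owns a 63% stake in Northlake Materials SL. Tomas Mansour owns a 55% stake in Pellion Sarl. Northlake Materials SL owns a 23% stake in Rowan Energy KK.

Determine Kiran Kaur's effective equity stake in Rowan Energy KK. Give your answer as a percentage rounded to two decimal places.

Kiran reaches Rowan along 3 paths.
Direct stake: 70% = 70%.
Via Northlake: 63% × 23% = 14.49%.
Via Meridian → Northlake: 100% × 35% × 23% = 8.05%.
Total: 70% + 14.49% + 8.05% = 92.54%.

92.54%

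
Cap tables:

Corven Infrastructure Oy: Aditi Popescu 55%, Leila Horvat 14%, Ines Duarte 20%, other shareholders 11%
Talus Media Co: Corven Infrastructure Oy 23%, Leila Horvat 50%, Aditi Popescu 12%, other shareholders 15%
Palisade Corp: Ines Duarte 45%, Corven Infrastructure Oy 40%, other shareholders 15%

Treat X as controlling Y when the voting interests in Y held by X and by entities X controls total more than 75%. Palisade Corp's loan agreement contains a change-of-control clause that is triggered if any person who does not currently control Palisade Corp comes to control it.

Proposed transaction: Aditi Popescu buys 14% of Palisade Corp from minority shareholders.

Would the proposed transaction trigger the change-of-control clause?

No

The purchase changes only Aditi's holdings, so Aditi is the only person who could newly come to control Palisade.
Aditi's largest direct stake is 55% in Corven, which does not meet the threshold, so Aditi controls no company.
Neither Aditi nor any entity Aditi controls holds any voting interest in Palisade.
So before the transaction, Aditi does not control Palisade.
After the purchase, Aditi holds 14% of Palisade directly.
After the transaction, Aditi's side holds 14% of Palisade, not > 75%, so Aditi still does not control Palisade.
No new person acquires control, so the clause is not triggered.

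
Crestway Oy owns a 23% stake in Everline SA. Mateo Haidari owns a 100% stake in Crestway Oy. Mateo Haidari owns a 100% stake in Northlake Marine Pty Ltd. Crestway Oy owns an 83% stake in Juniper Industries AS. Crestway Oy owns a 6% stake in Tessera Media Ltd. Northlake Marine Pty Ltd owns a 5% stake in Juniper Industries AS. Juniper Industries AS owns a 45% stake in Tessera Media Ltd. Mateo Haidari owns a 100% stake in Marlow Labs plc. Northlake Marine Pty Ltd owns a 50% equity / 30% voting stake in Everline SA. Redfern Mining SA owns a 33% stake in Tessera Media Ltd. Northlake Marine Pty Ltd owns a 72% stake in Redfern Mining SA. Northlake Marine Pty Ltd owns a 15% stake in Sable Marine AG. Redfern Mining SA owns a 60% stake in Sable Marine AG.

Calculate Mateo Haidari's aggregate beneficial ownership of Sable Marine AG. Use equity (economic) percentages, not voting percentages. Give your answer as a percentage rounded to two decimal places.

Mateo reaches Sable along 2 paths.
Via Northlake: 100% × 15% = 15%.
Via Northlake → Redfern: 100% × 72% × 60% = 43.2%.
Total: 15% + 43.2% = 58.2%.
Rounded: 58.20%.

58.20%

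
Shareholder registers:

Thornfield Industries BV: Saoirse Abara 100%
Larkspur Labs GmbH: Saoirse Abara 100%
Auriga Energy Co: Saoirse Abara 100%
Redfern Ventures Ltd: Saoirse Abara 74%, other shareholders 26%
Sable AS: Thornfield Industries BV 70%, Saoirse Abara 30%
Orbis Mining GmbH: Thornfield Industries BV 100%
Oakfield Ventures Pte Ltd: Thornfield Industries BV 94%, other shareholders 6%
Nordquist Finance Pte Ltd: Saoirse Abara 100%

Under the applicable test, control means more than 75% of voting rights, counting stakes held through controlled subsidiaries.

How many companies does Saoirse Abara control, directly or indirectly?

Saoirse holds 100% of Thornfield, so Saoirse controls Thornfield.
Saoirse holds 100% of Larkspur, so Saoirse controls Larkspur.
Saoirse holds 100% of Auriga, so Saoirse controls Auriga.
Thornfield and Saoirse together hold 70% + 30% = 100% of Sable, so Saoirse controls Sable.
Thornfield holds 100% of Orbis, so Saoirse controls Orbis.
Thornfield holds 94% of Oakfield, so Saoirse controls Oakfield.
Saoirse holds 100% of Nordquist, so Saoirse controls Nordquist.
No other company's threshold is met.
Saoirse controls 7 companies.

7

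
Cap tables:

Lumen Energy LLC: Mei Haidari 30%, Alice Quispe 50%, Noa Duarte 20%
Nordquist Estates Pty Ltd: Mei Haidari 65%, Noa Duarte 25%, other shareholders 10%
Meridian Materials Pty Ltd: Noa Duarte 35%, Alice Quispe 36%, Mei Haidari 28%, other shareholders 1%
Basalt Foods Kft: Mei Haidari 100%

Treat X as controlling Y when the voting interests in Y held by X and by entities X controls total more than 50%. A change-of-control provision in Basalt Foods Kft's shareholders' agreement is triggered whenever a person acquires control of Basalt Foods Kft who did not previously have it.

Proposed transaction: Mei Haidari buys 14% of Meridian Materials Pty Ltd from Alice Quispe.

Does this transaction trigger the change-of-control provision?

No

The purchase adds only to Mei's holdings (Alice's stake shrinks), so Mei is the only person who could newly come to control Basalt.
Mei holds 100% of Basalt, so Mei controls Basalt.
So Mei already controls Basalt before the transaction.
After the purchase, Mei's direct stake in Meridian rises to 28% + 14% = 42%, and Alice's stake falls to 22%.
Mei controlled Basalt already, so this is not a new person acquiring control; every other person's position is unchanged or reduced.
No new person acquires control, so the clause is not triggered.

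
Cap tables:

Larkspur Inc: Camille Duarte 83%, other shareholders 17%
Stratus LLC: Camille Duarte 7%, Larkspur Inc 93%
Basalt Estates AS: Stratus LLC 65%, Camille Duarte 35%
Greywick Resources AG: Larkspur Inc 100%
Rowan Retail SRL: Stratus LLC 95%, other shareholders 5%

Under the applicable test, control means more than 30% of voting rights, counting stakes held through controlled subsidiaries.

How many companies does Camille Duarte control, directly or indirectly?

5

Camille holds 83% of Larkspur, so Camille controls Larkspur.
Camille and Larkspur together hold 7% + 93% = 100% of Stratus, so Camille controls Stratus.
Stratus and Camille together hold 65% + 35% = 100% of Basalt, so Camille controls Basalt.
Larkspur holds 100% of Greywick, so Camille controls Greywick.
Stratus holds 95% of Rowan, so Camille controls Rowan.
Camille controls 5 companies.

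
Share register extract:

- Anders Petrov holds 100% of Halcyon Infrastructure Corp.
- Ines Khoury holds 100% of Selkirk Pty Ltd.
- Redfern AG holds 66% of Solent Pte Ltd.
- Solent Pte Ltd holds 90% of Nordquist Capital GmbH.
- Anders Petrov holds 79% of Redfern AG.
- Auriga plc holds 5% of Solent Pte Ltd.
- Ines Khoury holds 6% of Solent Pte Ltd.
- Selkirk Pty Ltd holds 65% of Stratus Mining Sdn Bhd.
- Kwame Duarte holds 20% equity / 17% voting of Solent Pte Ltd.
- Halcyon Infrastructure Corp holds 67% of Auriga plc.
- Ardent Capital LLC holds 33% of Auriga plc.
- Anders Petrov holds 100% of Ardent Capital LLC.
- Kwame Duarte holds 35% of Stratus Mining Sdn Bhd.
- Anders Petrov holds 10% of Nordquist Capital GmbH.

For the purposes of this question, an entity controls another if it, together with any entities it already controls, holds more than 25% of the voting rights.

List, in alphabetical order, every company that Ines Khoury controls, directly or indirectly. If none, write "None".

Ines holds 100% of Selkirk, so Ines controls Selkirk.
Selkirk holds 65% of Stratus, so Ines controls Stratus.
No other company's threshold is met.

Selkirk Pty Ltd, Stratus Mining Sdn Bhd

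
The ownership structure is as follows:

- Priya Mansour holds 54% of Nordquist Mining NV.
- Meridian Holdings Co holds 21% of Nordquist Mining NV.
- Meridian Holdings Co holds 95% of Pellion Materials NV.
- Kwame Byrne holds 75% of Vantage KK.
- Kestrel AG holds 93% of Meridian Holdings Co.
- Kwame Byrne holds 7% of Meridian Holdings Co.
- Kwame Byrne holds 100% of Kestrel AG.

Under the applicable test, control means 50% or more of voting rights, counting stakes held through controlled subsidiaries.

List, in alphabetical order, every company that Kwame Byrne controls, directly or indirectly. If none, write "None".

Kwame holds 100% of Kestrel, so Kwame controls Kestrel.
Kestrel and Kwame together hold 93% + 7% = 100% of Meridian, so Kwame controls Meridian.
Kwame holds 75% of Vantage, so Kwame controls Vantage.
Meridian holds 95% of Pellion, so Kwame controls Pellion.
No other company's threshold is met.

Kestrel AG, Meridian Holdings Co, Pellion Materials NV, Vantage KK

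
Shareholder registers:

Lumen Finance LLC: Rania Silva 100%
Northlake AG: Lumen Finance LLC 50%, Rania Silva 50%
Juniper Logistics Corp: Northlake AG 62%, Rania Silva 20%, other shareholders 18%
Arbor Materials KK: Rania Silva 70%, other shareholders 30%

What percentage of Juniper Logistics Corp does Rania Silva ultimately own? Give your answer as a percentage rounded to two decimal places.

82.00%

Rania reaches Juniper along 3 paths.
Via Lumen → Northlake: 100% × 50% × 62% = 31%.
Via Northlake: 50% × 62% = 31%.
Direct stake: 20% = 20%.
Total: 31% + 31% + 20% = 82%.
Rounded: 82.00%.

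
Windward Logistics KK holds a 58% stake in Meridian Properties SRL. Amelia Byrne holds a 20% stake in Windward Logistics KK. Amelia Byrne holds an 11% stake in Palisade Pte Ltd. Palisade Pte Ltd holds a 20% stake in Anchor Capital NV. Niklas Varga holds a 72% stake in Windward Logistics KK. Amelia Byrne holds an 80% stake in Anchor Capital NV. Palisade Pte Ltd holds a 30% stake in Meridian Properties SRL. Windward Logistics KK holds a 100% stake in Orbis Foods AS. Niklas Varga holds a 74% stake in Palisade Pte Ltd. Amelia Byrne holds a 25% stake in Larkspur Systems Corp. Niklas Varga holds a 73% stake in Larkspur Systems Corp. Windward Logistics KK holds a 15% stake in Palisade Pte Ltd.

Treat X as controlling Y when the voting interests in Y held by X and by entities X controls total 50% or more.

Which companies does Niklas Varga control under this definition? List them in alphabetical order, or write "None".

Larkspur Systems Corp, Meridian Properties SRL, Orbis Foods AS, Palisade Pte Ltd, Windward Logistics KK

Niklas holds 73% of Larkspur, so Niklas controls Larkspur.
Niklas holds 72% of Windward, so Niklas controls Windward.
Niklas and Windward together hold 74% + 15% = 89% of Palisade, so Niklas controls Palisade.
Windward holds 100% of Orbis, so Niklas controls Orbis.
Palisade and Windward together hold 30% + 58% = 88% of Meridian, so Niklas controls Meridian.
No other company's threshold is met.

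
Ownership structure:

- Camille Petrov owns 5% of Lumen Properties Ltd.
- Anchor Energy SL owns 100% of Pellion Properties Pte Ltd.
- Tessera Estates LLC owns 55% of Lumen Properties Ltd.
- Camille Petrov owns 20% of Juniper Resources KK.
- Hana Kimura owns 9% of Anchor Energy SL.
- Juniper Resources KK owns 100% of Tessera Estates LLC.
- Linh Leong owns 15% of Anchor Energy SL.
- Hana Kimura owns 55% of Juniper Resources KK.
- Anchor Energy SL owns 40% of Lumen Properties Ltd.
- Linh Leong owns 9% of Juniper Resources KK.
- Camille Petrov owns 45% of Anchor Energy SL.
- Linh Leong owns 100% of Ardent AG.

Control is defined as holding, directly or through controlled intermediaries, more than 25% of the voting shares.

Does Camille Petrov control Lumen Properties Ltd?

Yes

Camille holds 45% of Anchor, so Camille controls Anchor.
Anchor and Camille together hold 40% + 5% = 45% of Lumen, so Camille controls Lumen.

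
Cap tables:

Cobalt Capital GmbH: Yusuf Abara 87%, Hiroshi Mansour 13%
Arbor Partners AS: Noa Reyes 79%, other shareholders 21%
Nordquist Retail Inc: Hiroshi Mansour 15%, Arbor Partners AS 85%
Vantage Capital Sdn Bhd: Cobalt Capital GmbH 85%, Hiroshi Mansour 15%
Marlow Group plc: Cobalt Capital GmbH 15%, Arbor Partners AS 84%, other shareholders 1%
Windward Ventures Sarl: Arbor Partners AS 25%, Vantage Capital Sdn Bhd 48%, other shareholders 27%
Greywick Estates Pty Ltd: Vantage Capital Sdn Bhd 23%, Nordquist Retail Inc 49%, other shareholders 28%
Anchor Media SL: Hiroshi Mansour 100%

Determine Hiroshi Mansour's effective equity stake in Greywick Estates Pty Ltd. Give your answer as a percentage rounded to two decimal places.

Hiroshi reaches Greywick along 3 paths.
Via Cobalt → Vantage: 13% × 85% × 23% = 2.5415%.
Via Vantage: 15% × 23% = 3.45%.
Via Nordquist: 15% × 49% = 7.35%.
Total: 2.5415% + 3.45% + 7.35% = 13.3415%.
Rounded: 13.34%.

13.34%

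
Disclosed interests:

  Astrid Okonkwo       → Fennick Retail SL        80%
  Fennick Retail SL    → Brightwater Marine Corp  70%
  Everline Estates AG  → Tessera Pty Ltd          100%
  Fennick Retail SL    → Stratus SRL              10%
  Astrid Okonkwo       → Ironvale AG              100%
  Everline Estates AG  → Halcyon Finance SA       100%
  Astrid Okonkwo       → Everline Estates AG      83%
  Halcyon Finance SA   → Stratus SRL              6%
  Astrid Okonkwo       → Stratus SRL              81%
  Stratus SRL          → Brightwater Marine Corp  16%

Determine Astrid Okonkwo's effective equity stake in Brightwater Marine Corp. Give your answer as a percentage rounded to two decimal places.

71.04%

Astrid reaches Brightwater along 4 paths.
Via Fennick: 80% × 70% = 56%.
Via Everline → Halcyon → Stratus: 83% × 100% × 6% × 16% = 0.7968%.
Via Stratus: 81% × 16% = 12.96%.
Via Fennick → Stratus: 80% × 10% × 16% = 1.28%.
Total: 56% + 0.7968% + 12.96% + 1.28% = 71.0368%.
Rounded: 71.04%.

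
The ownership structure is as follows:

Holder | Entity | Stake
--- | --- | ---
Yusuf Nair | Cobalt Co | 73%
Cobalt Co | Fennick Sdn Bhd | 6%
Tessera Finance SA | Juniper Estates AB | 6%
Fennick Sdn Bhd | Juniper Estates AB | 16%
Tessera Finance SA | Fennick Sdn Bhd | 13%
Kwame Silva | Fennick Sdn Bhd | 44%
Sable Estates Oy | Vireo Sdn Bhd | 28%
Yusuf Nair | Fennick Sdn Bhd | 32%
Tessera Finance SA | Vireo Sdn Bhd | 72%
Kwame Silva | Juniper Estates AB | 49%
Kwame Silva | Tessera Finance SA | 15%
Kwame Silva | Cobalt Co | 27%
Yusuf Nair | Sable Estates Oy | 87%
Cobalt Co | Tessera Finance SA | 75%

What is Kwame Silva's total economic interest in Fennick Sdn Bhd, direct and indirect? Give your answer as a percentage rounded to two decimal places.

50.20%

Kwame reaches Fennick along 4 paths.
Via Cobalt: 27% × 6% = 1.62%.
Direct stake: 44% = 44%.
Via Tessera: 15% × 13% = 1.95%.
Via Cobalt → Tessera: 27% × 75% × 13% = 2.6325%.
Total: 1.62% + 44% + 1.95% + 2.6325% = 50.2025%.
Rounded: 50.20%.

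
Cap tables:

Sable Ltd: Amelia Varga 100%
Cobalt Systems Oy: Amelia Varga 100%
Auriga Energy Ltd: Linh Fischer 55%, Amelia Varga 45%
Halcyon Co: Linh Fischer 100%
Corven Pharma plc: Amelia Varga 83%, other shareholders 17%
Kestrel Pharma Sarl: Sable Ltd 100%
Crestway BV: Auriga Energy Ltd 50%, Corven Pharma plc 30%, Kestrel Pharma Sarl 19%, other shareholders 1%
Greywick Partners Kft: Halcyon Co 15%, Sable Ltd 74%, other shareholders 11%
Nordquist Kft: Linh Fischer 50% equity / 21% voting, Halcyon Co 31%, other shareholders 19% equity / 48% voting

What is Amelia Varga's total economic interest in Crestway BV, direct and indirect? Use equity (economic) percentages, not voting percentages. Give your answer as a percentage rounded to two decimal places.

Amelia reaches Crestway along 3 paths.
Via Auriga: 45% × 50% = 22.5%.
Via Corven: 83% × 30% = 24.9%.
Via Sable → Kestrel: 100% × 100% × 19% = 19%.
Total: 22.5% + 24.9% + 19% = 66.4%.
Rounded: 66.40%.

66.40%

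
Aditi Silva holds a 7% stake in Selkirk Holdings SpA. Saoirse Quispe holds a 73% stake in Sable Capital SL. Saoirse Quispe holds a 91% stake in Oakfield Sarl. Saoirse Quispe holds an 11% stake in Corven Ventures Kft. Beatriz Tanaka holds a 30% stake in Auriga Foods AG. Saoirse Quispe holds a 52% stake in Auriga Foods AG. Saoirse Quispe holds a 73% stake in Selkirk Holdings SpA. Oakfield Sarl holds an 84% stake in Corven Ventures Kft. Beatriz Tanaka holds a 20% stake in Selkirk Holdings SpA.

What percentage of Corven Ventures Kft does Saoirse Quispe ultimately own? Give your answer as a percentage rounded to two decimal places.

Saoirse reaches Corven along 2 paths.
Via Oakfield: 91% × 84% = 76.44%.
Direct stake: 11% = 11%.
Total: 76.44% + 11% = 87.44%.

87.44%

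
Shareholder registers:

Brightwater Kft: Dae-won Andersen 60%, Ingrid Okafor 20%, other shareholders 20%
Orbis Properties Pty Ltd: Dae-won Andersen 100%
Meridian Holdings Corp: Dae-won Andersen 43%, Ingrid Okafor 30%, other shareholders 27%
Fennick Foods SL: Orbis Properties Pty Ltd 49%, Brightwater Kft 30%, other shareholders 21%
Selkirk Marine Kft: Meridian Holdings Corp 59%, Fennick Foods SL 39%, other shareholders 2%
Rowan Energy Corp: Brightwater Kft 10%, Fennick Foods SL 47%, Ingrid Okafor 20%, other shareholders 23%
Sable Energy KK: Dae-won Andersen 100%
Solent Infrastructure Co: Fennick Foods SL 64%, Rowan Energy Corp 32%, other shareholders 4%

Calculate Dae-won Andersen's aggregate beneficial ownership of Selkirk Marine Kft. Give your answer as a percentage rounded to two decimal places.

51.50%

Dae-won reaches Selkirk along 3 paths.
Via Meridian: 43% × 59% = 25.37%.
Via Orbis → Fennick: 100% × 49% × 39% = 19.11%.
Via Brightwater → Fennick: 60% × 30% × 39% = 7.02%.
Total: 25.37% + 19.11% + 7.02% = 51.5%.
Rounded: 51.50%.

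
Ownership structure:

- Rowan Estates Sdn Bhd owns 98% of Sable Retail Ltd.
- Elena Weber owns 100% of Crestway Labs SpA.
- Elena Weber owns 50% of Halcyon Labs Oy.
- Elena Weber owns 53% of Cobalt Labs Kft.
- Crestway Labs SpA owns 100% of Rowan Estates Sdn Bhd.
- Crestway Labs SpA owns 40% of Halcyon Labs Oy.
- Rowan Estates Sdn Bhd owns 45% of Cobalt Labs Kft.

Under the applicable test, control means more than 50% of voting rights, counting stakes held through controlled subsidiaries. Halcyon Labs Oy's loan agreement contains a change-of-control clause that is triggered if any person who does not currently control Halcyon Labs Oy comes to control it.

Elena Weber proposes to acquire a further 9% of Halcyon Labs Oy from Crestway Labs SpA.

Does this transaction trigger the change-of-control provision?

The purchase adds only to Elena's holdings (Crestway's stake shrinks), so Elena is the only person who could newly come to control Halcyon.
Elena holds 100% of Crestway, so Elena controls Crestway.
Elena and Crestway together hold 50% + 40% = 90% of Halcyon, so Elena controls Halcyon.
So Elena already controls Halcyon before the transaction.
After the purchase, Elena's direct stake in Halcyon rises to 50% + 9% = 59%, and Crestway's stake falls to 31%.
Elena controlled Halcyon already, so this is not a new person acquiring control; every other person's position is unchanged or reduced.
No new person acquires control, so the clause is not triggered.

No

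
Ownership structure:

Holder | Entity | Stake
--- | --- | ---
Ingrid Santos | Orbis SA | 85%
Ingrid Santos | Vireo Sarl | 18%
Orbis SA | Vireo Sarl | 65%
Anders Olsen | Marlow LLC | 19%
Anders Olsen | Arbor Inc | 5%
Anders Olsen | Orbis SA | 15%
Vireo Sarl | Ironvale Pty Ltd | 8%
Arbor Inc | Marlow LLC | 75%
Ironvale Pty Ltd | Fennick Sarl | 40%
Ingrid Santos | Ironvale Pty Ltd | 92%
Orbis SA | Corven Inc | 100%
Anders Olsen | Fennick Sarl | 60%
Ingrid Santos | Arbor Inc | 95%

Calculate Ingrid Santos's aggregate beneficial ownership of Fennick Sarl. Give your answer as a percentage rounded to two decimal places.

39.14%

Ingrid reaches Fennick along 3 paths.
Via Vireo → Ironvale: 18% × 8% × 40% = 0.576%.
Via Orbis → Vireo → Ironvale: 85% × 65% × 8% × 40% = 1.768%.
Via Ironvale: 92% × 40% = 36.8%.
Total: 0.576% + 1.768% + 36.8% = 39.144%.
Rounded: 39.14%.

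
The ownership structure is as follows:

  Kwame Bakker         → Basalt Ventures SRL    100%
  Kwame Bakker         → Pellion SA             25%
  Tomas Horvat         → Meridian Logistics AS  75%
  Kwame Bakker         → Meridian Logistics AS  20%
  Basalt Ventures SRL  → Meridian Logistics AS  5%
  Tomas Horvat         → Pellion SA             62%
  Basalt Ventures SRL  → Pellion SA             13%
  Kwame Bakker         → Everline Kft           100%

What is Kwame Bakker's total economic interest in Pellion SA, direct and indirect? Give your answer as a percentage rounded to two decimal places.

Kwame reaches Pellion along 2 paths.
Direct stake: 25% = 25%.
Via Basalt: 100% × 13% = 13%.
Total: 25% + 13% = 38%.
Rounded: 38.00%.

38.00%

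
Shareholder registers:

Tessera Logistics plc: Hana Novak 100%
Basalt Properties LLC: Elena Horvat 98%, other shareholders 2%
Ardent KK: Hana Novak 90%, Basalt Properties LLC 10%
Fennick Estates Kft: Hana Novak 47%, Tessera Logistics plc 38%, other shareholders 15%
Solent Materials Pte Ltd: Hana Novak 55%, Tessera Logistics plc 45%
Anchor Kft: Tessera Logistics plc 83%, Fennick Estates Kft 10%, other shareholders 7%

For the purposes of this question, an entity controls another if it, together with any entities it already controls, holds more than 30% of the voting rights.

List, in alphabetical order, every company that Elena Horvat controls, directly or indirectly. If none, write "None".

Basalt Properties LLC

Elena holds 98% of Basalt, so Elena controls Basalt.
No other company's threshold is met.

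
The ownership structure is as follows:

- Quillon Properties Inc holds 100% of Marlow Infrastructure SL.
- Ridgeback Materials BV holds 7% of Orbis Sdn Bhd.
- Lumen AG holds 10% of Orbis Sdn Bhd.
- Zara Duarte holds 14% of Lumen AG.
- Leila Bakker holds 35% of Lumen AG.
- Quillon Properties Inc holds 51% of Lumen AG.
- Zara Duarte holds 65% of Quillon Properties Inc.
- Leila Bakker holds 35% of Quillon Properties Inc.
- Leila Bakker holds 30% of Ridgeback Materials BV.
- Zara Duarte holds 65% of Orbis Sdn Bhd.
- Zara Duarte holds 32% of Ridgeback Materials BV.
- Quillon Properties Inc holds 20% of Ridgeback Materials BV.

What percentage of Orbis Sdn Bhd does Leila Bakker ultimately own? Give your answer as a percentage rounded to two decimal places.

7.88%

Leila reaches Orbis along 4 paths.
Via Quillon → Lumen: 35% × 51% × 10% = 1.785%.
Via Lumen: 35% × 10% = 3.5%.
Via Ridgeback: 30% × 7% = 2.1%.
Via Quillon → Ridgeback: 35% × 20% × 7% = 0.49%.
Total: 1.785% + 3.5% + 2.1% + 0.49% = 7.875%.
Rounded: 7.88%.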